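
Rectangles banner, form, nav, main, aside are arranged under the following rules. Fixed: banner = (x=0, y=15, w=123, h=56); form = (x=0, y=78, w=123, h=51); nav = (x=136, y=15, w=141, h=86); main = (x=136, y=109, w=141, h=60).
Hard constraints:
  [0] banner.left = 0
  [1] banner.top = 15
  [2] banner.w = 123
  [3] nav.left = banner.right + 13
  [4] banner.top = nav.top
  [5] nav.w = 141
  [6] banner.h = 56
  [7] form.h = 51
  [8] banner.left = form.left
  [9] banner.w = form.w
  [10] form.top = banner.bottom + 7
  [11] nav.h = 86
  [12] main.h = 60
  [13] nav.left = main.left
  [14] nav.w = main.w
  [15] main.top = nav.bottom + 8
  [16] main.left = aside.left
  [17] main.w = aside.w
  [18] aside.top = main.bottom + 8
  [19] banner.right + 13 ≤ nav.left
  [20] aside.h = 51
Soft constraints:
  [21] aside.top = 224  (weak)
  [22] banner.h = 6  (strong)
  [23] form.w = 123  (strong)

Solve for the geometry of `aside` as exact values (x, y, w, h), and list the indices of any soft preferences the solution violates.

aside = (x=136, y=177, w=141, h=51)
violated soft preferences: 21, 22

1. aside.x = 136  [main.left = aside.left]
2. aside.w = 141  [main.w = aside.w]
3. aside.y = 177  [aside.top = main.bottom + 8]
4. aside.h = 51  [aside.h = 51]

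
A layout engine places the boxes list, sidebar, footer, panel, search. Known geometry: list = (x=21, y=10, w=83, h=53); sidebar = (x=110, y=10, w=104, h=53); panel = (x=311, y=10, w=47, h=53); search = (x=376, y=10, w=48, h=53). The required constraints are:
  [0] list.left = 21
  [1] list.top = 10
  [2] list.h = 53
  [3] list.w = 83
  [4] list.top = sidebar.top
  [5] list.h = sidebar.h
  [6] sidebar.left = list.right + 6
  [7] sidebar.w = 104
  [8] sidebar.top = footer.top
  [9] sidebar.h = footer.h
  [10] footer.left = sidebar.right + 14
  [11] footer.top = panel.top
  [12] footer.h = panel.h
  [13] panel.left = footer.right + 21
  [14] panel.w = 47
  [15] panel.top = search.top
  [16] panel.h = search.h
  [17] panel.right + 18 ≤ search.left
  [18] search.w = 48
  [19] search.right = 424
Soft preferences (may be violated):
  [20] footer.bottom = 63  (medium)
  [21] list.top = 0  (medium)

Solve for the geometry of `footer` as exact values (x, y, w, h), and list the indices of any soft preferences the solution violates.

footer = (x=228, y=10, w=62, h=53)
violated soft preferences: 21

1. footer.y = 10  [sidebar.top = footer.top]
2. footer.h = 53  [sidebar.h = footer.h]
3. footer.x = 228  [footer.left = sidebar.right + 14]
4. footer.w = 62  [panel.left = footer.right + 21]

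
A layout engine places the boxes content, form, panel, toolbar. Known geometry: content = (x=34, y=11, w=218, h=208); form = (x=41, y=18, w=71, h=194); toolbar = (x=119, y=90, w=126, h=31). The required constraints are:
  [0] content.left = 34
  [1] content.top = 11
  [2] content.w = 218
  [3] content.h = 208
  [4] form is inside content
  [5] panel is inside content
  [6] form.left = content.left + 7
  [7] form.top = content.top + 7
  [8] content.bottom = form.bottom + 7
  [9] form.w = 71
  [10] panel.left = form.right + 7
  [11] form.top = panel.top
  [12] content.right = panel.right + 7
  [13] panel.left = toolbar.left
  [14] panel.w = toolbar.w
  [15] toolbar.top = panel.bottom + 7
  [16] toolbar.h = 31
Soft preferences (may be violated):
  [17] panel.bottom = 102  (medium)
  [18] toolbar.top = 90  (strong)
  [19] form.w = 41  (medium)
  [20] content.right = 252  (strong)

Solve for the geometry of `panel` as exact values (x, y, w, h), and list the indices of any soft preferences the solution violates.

panel = (x=119, y=18, w=126, h=65)
violated soft preferences: 17, 19

1. panel.x = 119  [panel.left = form.right + 7]
2. panel.y = 18  [form.top = panel.top]
3. panel.w = 126  [content.right = panel.right + 7]
4. panel.h = 65  [toolbar.top = panel.bottom + 7]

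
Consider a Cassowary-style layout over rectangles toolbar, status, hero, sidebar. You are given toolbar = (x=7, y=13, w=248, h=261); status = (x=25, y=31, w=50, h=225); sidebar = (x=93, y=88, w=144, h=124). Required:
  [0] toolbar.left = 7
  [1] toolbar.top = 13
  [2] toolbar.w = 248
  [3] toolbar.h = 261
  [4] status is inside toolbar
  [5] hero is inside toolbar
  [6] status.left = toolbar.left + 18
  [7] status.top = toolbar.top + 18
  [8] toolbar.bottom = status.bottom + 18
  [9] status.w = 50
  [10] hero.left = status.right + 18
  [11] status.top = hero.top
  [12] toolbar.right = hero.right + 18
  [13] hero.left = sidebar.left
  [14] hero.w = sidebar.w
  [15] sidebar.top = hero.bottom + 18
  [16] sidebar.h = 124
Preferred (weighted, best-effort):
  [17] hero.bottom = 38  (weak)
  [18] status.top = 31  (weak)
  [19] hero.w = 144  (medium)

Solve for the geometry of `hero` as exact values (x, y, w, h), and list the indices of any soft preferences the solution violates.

1. hero.x = 93  [hero.left = status.right + 18]
2. hero.y = 31  [status.top = hero.top]
3. hero.w = 144  [toolbar.right = hero.right + 18]
4. hero.h = 39  [sidebar.top = hero.bottom + 18]

hero = (x=93, y=31, w=144, h=39)
violated soft preferences: 17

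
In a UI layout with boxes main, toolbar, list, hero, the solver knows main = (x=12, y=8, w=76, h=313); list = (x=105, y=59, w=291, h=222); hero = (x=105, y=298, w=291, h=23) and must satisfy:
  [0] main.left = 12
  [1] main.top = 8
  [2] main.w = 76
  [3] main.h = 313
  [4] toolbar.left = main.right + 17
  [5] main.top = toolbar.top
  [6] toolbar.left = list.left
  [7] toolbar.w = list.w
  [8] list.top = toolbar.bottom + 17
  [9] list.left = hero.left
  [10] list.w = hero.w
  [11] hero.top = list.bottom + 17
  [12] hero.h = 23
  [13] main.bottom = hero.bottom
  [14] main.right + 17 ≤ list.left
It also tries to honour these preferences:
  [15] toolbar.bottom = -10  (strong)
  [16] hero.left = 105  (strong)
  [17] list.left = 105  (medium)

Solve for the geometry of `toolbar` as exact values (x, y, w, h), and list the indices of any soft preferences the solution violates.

1. toolbar.x = 105  [toolbar.left = main.right + 17]
2. toolbar.y = 8  [main.top = toolbar.top]
3. toolbar.w = 291  [toolbar.w = list.w]
4. toolbar.h = 34  [list.top = toolbar.bottom + 17]

toolbar = (x=105, y=8, w=291, h=34)
violated soft preferences: 15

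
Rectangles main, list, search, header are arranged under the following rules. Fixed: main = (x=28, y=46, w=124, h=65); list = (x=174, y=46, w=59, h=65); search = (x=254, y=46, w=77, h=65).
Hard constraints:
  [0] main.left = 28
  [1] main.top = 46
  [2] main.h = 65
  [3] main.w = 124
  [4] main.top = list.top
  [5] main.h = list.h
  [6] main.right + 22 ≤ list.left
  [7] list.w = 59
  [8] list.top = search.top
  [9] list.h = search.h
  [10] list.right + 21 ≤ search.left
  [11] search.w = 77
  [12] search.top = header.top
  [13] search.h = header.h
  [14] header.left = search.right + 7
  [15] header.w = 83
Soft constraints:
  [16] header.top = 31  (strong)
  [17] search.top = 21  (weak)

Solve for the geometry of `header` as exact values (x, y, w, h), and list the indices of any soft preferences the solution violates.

1. header.y = 46  [search.top = header.top]
2. header.h = 65  [search.h = header.h]
3. header.x = 338  [header.left = search.right + 7]
4. header.w = 83  [header.w = 83]

header = (x=338, y=46, w=83, h=65)
violated soft preferences: 16, 17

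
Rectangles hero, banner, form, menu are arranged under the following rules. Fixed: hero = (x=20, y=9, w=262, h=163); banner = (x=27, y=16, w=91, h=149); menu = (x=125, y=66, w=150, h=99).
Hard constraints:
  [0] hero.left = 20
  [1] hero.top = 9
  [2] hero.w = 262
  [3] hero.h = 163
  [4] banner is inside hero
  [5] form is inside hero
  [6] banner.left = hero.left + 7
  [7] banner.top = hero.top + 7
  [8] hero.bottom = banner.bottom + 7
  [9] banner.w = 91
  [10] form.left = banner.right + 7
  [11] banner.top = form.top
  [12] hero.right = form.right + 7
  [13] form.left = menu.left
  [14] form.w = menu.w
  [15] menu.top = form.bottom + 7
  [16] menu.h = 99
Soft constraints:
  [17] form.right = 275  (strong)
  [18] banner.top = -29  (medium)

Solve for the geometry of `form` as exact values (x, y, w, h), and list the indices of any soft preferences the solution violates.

1. form.x = 125  [form.left = banner.right + 7]
2. form.y = 16  [banner.top = form.top]
3. form.w = 150  [hero.right = form.right + 7]
4. form.h = 43  [menu.top = form.bottom + 7]

form = (x=125, y=16, w=150, h=43)
violated soft preferences: 18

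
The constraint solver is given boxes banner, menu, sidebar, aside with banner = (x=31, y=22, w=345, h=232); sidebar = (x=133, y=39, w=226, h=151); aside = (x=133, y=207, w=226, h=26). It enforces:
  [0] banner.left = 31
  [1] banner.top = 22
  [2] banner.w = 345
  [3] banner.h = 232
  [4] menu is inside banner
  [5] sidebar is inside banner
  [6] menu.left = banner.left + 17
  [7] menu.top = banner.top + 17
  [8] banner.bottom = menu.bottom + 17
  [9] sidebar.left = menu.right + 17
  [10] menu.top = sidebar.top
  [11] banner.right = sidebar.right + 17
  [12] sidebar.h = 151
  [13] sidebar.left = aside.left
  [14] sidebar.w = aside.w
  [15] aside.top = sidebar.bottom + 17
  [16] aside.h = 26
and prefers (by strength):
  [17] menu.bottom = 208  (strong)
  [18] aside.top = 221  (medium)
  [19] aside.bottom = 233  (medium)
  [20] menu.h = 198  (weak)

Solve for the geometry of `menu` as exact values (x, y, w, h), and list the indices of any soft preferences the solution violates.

menu = (x=48, y=39, w=68, h=198)
violated soft preferences: 17, 18

1. menu.x = 48  [menu.left = banner.left + 17]
2. menu.y = 39  [menu.top = banner.top + 17]
3. menu.h = 198  [banner.bottom = menu.bottom + 17]
4. menu.w = 68  [sidebar.left = menu.right + 17]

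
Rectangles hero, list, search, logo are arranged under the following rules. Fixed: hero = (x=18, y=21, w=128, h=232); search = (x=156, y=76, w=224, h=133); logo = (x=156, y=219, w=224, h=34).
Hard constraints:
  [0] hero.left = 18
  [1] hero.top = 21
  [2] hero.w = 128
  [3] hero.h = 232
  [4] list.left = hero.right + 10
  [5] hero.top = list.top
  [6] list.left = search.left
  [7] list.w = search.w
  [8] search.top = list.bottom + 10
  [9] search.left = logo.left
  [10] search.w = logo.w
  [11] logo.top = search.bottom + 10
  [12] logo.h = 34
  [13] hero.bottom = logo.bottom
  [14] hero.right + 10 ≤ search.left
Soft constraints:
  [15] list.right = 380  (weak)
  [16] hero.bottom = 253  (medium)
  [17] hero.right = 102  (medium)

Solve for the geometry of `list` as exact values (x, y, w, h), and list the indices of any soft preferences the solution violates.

list = (x=156, y=21, w=224, h=45)
violated soft preferences: 17

1. list.x = 156  [list.left = hero.right + 10]
2. list.y = 21  [hero.top = list.top]
3. list.w = 224  [list.w = search.w]
4. list.h = 45  [search.top = list.bottom + 10]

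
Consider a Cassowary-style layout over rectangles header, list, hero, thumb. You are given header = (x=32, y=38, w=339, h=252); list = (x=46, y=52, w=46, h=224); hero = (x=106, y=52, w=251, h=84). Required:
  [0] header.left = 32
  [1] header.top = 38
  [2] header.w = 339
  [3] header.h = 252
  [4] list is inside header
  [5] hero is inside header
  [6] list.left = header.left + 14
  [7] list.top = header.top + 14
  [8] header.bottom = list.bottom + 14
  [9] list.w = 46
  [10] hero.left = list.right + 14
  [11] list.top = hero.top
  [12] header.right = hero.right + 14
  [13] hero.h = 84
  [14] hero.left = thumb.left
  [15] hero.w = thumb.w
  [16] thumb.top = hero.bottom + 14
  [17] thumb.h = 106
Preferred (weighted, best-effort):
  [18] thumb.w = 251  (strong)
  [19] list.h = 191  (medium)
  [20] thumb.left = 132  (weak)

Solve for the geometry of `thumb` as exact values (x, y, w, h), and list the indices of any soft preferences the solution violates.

1. thumb.x = 106  [hero.left = thumb.left]
2. thumb.w = 251  [hero.w = thumb.w]
3. thumb.y = 150  [thumb.top = hero.bottom + 14]
4. thumb.h = 106  [thumb.h = 106]

thumb = (x=106, y=150, w=251, h=106)
violated soft preferences: 19, 20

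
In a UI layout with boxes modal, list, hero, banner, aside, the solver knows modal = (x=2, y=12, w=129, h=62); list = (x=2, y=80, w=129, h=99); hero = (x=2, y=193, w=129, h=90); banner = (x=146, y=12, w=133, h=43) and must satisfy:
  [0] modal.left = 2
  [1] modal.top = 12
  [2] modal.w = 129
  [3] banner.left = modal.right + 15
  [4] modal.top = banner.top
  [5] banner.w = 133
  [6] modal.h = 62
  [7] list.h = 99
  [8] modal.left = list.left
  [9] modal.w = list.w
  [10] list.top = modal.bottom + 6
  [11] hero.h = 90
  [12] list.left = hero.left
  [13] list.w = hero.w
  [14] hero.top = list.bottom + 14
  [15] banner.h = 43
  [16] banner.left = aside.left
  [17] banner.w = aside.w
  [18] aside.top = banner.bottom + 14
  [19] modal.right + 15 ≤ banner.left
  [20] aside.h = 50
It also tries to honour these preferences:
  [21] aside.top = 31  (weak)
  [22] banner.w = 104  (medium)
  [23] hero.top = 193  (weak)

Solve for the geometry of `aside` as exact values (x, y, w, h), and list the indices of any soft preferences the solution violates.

1. aside.x = 146  [banner.left = aside.left]
2. aside.w = 133  [banner.w = aside.w]
3. aside.y = 69  [aside.top = banner.bottom + 14]
4. aside.h = 50  [aside.h = 50]

aside = (x=146, y=69, w=133, h=50)
violated soft preferences: 21, 22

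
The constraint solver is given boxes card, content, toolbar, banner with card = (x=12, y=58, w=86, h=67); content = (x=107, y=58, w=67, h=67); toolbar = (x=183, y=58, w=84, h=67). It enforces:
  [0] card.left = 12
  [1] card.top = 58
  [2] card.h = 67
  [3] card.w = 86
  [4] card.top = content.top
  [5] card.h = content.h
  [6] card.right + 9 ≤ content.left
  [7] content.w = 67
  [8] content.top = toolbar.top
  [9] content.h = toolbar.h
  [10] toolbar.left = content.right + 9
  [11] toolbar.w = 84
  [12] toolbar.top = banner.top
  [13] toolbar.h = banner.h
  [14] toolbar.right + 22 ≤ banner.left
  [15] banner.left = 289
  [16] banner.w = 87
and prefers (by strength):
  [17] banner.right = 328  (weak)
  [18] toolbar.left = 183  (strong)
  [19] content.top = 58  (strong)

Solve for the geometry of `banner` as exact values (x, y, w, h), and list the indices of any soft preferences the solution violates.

1. banner.y = 58  [toolbar.top = banner.top]
2. banner.h = 67  [toolbar.h = banner.h]
3. banner.x = 289  [banner.left = 289]
4. banner.w = 87  [banner.w = 87]

banner = (x=289, y=58, w=87, h=67)
violated soft preferences: 17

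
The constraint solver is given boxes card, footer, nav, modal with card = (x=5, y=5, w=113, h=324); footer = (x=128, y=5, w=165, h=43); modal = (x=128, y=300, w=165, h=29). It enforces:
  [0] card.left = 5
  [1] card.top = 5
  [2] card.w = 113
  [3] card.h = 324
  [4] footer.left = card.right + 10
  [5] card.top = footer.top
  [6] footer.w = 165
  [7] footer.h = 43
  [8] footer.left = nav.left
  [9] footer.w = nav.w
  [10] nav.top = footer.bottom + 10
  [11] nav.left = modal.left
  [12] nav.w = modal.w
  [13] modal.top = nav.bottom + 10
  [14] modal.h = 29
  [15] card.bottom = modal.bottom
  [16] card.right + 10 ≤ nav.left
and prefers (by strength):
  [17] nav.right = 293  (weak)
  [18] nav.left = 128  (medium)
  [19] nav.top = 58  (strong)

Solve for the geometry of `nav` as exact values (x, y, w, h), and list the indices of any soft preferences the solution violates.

nav = (x=128, y=58, w=165, h=232)
violated soft preferences: none

1. nav.x = 128  [footer.left = nav.left]
2. nav.w = 165  [footer.w = nav.w]
3. nav.y = 58  [nav.top = footer.bottom + 10]
4. nav.h = 232  [modal.top = nav.bottom + 10]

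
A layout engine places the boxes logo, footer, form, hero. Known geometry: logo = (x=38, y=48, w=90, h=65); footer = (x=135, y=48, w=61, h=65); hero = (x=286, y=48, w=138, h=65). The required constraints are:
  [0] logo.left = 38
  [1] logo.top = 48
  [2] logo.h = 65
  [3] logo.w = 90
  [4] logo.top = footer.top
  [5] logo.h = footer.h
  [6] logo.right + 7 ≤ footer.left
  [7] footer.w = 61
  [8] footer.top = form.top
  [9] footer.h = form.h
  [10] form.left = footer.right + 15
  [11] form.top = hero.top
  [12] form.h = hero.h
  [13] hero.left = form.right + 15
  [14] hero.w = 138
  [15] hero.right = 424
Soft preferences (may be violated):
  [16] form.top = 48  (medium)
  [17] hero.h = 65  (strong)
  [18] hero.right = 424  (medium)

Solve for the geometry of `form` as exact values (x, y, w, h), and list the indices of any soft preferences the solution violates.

form = (x=211, y=48, w=60, h=65)
violated soft preferences: none

1. form.y = 48  [footer.top = form.top]
2. form.h = 65  [footer.h = form.h]
3. form.x = 211  [form.left = footer.right + 15]
4. form.w = 60  [hero.left = form.right + 15]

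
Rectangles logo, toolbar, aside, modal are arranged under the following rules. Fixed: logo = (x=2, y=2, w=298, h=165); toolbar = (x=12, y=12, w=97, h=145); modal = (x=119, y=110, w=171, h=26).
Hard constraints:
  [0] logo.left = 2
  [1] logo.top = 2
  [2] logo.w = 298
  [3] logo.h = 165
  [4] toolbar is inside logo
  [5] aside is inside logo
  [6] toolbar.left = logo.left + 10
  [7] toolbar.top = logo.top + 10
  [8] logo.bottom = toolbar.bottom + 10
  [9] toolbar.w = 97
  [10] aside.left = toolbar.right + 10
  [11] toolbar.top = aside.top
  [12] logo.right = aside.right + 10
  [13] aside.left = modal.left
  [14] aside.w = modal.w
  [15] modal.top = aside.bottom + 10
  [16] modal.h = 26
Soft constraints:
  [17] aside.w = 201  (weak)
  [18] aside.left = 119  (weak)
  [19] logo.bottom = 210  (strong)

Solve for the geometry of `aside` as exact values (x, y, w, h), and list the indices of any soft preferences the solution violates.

aside = (x=119, y=12, w=171, h=88)
violated soft preferences: 17, 19

1. aside.x = 119  [aside.left = toolbar.right + 10]
2. aside.y = 12  [toolbar.top = aside.top]
3. aside.w = 171  [logo.right = aside.right + 10]
4. aside.h = 88  [modal.top = aside.bottom + 10]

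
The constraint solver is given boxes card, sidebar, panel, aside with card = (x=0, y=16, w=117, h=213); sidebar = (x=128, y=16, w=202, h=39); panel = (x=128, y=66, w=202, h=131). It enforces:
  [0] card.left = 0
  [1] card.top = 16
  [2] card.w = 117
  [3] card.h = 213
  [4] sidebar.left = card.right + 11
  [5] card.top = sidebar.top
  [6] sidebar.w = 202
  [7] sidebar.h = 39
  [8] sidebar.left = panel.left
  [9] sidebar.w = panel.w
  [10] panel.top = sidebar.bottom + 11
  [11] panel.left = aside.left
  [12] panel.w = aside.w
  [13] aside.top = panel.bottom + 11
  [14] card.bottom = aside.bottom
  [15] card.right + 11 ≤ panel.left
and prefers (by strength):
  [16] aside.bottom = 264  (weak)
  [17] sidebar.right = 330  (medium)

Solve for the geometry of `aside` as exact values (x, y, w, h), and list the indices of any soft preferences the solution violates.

aside = (x=128, y=208, w=202, h=21)
violated soft preferences: 16

1. aside.x = 128  [panel.left = aside.left]
2. aside.w = 202  [panel.w = aside.w]
3. aside.y = 208  [aside.top = panel.bottom + 11]
4. aside.h = 21  [card.bottom = aside.bottom]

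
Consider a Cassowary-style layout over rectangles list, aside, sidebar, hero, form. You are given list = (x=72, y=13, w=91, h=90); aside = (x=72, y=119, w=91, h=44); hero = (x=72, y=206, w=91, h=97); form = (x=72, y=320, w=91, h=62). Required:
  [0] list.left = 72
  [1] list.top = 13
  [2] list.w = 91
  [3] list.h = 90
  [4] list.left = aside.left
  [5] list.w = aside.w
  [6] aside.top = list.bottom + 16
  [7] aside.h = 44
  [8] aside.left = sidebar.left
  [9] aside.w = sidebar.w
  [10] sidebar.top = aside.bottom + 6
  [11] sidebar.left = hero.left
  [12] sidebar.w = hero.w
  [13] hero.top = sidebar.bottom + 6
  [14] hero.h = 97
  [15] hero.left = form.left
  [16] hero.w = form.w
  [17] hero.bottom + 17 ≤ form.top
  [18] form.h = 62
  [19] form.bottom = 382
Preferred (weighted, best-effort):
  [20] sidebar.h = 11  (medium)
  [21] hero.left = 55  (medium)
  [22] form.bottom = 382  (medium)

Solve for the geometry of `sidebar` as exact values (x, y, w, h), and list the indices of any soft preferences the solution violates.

sidebar = (x=72, y=169, w=91, h=31)
violated soft preferences: 20, 21

1. sidebar.x = 72  [aside.left = sidebar.left]
2. sidebar.w = 91  [aside.w = sidebar.w]
3. sidebar.y = 169  [sidebar.top = aside.bottom + 6]
4. sidebar.h = 31  [hero.top = sidebar.bottom + 6]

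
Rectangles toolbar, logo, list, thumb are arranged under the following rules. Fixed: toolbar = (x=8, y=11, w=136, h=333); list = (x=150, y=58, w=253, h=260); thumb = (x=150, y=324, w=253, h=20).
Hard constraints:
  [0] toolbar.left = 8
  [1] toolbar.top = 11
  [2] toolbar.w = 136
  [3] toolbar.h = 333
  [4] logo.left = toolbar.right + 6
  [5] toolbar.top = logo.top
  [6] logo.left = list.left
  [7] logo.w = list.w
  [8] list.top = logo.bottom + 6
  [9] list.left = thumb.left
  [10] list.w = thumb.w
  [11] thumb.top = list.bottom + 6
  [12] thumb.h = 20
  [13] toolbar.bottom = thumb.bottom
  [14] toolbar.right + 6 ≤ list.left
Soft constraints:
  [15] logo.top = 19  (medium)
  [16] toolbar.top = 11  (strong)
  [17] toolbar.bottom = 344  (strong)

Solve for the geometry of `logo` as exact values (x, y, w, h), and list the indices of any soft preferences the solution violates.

logo = (x=150, y=11, w=253, h=41)
violated soft preferences: 15

1. logo.x = 150  [logo.left = toolbar.right + 6]
2. logo.y = 11  [toolbar.top = logo.top]
3. logo.w = 253  [logo.w = list.w]
4. logo.h = 41  [list.top = logo.bottom + 6]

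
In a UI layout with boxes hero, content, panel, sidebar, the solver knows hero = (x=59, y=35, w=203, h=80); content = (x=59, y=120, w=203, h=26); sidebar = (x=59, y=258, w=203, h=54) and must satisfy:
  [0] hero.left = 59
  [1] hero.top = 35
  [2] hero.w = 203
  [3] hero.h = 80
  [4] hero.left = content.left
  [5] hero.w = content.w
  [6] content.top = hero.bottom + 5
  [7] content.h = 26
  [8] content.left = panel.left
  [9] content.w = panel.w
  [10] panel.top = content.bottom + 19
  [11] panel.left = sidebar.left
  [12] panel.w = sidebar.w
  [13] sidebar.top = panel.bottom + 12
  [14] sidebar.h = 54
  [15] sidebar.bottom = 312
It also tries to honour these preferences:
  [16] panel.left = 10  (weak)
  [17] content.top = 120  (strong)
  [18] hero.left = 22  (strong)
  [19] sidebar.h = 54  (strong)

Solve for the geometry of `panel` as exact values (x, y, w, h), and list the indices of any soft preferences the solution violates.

1. panel.x = 59  [content.left = panel.left]
2. panel.w = 203  [content.w = panel.w]
3. panel.y = 165  [panel.top = content.bottom + 19]
4. panel.h = 81  [sidebar.top = panel.bottom + 12]

panel = (x=59, y=165, w=203, h=81)
violated soft preferences: 16, 18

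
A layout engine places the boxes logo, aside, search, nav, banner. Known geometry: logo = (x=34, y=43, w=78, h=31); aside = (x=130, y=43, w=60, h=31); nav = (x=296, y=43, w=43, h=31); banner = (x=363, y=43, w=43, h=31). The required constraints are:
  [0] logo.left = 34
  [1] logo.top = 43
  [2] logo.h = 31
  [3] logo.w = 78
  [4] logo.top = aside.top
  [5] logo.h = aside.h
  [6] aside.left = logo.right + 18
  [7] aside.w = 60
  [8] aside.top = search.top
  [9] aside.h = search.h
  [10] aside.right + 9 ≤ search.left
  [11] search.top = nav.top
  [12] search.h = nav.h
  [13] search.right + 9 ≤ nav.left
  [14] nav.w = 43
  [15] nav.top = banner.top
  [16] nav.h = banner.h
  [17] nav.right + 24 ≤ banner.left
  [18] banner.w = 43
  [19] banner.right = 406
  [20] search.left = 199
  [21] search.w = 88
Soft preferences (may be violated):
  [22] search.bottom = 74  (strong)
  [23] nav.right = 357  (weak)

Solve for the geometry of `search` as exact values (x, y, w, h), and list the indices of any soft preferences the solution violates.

search = (x=199, y=43, w=88, h=31)
violated soft preferences: 23

1. search.y = 43  [aside.top = search.top]
2. search.h = 31  [aside.h = search.h]
3. search.x = 199  [search.left = 199]
4. search.w = 88  [search.w = 88]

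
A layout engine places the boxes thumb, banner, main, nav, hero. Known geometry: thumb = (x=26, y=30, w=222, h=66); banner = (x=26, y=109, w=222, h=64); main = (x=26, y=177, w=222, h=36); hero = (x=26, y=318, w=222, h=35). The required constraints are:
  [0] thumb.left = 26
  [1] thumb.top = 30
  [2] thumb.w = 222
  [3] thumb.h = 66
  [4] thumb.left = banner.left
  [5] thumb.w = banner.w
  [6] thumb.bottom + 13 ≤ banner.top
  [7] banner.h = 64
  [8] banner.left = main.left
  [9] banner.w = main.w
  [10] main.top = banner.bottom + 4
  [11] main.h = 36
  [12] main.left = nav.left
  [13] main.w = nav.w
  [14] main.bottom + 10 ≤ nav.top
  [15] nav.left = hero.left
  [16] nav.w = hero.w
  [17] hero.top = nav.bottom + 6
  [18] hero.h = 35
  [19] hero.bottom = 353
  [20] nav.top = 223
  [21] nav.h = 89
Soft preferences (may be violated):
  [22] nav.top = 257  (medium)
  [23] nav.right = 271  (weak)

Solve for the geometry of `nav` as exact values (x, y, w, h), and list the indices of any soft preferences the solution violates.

1. nav.x = 26  [main.left = nav.left]
2. nav.w = 222  [main.w = nav.w]
3. nav.y = 223  [nav.top = 223]
4. nav.h = 89  [nav.h = 89]

nav = (x=26, y=223, w=222, h=89)
violated soft preferences: 22, 23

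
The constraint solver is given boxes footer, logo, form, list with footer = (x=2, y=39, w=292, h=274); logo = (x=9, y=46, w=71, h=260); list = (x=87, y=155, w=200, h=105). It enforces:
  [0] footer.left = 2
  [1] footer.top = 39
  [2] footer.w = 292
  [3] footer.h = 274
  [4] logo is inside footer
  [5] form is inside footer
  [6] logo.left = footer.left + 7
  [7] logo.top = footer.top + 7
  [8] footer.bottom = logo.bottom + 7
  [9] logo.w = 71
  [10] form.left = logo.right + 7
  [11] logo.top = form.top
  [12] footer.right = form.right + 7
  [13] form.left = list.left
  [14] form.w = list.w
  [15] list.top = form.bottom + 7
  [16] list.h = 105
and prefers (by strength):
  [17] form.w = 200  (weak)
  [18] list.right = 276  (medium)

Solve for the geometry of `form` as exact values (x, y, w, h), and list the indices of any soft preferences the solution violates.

form = (x=87, y=46, w=200, h=102)
violated soft preferences: 18

1. form.x = 87  [form.left = logo.right + 7]
2. form.y = 46  [logo.top = form.top]
3. form.w = 200  [footer.right = form.right + 7]
4. form.h = 102  [list.top = form.bottom + 7]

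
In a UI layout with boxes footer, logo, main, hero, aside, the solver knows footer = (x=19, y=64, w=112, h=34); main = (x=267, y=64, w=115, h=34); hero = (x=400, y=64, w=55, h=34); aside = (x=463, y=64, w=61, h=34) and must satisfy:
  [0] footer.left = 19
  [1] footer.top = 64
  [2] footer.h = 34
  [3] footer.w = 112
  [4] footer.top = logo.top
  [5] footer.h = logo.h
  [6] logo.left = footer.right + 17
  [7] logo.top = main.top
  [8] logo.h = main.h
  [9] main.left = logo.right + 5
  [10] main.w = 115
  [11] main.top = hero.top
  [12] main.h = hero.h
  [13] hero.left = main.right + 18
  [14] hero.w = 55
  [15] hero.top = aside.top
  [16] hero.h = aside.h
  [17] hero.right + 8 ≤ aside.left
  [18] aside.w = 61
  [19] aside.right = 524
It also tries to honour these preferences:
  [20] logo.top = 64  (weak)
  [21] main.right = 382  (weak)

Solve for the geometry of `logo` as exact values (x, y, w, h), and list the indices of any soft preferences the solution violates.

1. logo.y = 64  [footer.top = logo.top]
2. logo.h = 34  [footer.h = logo.h]
3. logo.x = 148  [logo.left = footer.right + 17]
4. logo.w = 114  [main.left = logo.right + 5]

logo = (x=148, y=64, w=114, h=34)
violated soft preferences: none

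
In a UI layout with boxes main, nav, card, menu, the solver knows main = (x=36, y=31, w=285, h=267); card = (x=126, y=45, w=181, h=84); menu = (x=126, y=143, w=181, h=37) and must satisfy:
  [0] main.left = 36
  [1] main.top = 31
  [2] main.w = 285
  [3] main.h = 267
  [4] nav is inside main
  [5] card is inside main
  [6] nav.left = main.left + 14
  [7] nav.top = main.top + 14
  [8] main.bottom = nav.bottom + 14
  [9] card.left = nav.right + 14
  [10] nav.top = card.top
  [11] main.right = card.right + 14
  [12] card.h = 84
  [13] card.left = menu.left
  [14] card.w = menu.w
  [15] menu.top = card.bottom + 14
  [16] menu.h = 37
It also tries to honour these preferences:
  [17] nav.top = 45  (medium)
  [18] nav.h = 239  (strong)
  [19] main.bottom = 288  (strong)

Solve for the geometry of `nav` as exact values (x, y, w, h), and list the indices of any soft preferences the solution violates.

1. nav.x = 50  [nav.left = main.left + 14]
2. nav.y = 45  [nav.top = main.top + 14]
3. nav.h = 239  [main.bottom = nav.bottom + 14]
4. nav.w = 62  [card.left = nav.right + 14]

nav = (x=50, y=45, w=62, h=239)
violated soft preferences: 19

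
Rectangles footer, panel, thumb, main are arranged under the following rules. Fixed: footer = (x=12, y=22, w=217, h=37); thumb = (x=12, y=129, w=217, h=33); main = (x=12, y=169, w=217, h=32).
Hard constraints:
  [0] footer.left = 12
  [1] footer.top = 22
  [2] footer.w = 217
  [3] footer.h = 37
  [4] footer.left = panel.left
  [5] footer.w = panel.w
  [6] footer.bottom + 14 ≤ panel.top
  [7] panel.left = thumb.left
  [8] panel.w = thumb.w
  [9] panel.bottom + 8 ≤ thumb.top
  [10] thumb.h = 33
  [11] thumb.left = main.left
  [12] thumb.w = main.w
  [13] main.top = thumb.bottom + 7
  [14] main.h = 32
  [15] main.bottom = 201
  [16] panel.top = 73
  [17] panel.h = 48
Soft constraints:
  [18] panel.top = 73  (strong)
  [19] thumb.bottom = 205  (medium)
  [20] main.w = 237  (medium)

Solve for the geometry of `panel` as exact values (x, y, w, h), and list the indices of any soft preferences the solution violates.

1. panel.x = 12  [footer.left = panel.left]
2. panel.w = 217  [footer.w = panel.w]
3. panel.y = 73  [panel.top = 73]
4. panel.h = 48  [panel.h = 48]

panel = (x=12, y=73, w=217, h=48)
violated soft preferences: 19, 20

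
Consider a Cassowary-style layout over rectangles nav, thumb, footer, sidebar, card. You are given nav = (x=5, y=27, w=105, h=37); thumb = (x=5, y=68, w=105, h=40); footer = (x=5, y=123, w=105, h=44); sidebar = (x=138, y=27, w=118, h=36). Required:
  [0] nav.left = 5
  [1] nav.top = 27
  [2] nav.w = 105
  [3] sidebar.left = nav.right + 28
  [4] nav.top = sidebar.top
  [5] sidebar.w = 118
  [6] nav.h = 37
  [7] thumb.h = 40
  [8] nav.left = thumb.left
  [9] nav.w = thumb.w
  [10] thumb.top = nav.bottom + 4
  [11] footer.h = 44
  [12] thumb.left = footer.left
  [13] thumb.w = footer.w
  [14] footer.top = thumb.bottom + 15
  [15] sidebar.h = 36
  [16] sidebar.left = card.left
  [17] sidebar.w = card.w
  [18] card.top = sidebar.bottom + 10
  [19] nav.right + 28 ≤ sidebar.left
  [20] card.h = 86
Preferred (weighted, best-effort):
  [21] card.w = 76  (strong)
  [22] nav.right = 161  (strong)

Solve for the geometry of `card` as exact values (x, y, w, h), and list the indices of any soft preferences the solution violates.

card = (x=138, y=73, w=118, h=86)
violated soft preferences: 21, 22

1. card.x = 138  [sidebar.left = card.left]
2. card.w = 118  [sidebar.w = card.w]
3. card.y = 73  [card.top = sidebar.bottom + 10]
4. card.h = 86  [card.h = 86]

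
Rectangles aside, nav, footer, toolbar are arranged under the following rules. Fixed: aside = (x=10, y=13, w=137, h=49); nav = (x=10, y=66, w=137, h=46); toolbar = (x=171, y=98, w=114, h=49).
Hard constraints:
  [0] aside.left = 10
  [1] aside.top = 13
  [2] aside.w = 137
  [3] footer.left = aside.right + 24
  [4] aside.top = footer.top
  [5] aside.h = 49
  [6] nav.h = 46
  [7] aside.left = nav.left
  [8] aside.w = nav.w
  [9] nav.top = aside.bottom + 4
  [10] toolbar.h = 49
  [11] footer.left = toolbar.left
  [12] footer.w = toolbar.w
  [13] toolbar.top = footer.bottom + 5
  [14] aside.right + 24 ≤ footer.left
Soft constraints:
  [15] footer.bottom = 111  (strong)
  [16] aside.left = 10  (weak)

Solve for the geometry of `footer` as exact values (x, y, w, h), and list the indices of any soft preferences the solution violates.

1. footer.x = 171  [footer.left = aside.right + 24]
2. footer.y = 13  [aside.top = footer.top]
3. footer.w = 114  [footer.w = toolbar.w]
4. footer.h = 80  [toolbar.top = footer.bottom + 5]

footer = (x=171, y=13, w=114, h=80)
violated soft preferences: 15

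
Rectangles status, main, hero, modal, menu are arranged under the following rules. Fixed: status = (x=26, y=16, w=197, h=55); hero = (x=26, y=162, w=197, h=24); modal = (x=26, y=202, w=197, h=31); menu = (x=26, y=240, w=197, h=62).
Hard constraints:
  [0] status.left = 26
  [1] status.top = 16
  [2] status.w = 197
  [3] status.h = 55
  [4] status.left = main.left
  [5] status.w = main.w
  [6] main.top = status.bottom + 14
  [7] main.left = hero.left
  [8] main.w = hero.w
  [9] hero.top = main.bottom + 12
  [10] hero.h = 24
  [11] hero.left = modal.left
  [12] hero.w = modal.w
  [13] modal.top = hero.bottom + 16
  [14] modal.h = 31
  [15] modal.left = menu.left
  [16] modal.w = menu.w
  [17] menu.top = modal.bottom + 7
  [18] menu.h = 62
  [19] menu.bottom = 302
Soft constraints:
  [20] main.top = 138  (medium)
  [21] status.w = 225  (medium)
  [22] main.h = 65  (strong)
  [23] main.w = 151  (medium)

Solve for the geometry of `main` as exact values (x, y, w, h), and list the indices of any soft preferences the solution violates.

1. main.x = 26  [status.left = main.left]
2. main.w = 197  [status.w = main.w]
3. main.y = 85  [main.top = status.bottom + 14]
4. main.h = 65  [hero.top = main.bottom + 12]

main = (x=26, y=85, w=197, h=65)
violated soft preferences: 20, 21, 23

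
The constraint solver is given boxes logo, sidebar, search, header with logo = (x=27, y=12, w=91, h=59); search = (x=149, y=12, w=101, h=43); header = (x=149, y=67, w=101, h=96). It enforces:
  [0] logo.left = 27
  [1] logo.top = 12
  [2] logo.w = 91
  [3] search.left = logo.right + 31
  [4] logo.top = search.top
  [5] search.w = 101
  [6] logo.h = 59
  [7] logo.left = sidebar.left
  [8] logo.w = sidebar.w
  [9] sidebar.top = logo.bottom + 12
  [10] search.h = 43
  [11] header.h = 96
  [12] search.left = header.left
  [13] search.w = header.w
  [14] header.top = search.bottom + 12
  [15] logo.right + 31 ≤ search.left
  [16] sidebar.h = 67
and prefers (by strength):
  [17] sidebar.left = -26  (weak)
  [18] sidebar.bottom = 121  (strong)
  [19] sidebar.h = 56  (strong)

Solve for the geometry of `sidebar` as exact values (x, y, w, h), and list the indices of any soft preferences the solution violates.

sidebar = (x=27, y=83, w=91, h=67)
violated soft preferences: 17, 18, 19

1. sidebar.x = 27  [logo.left = sidebar.left]
2. sidebar.w = 91  [logo.w = sidebar.w]
3. sidebar.y = 83  [sidebar.top = logo.bottom + 12]
4. sidebar.h = 67  [sidebar.h = 67]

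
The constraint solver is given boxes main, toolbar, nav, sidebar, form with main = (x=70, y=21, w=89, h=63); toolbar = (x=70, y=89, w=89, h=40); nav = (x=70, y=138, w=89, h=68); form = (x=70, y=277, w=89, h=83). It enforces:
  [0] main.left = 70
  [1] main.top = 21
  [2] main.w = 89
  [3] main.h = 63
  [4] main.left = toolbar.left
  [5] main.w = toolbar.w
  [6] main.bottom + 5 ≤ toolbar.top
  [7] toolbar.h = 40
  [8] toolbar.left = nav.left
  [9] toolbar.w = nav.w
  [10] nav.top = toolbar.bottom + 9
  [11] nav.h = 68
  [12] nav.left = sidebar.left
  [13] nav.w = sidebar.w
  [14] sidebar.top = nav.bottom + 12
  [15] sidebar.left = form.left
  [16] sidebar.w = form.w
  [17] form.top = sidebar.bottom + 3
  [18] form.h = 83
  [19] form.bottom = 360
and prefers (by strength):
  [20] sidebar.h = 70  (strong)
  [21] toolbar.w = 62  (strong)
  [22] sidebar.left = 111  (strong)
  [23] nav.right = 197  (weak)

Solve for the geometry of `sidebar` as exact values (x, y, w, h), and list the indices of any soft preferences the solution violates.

1. sidebar.x = 70  [nav.left = sidebar.left]
2. sidebar.w = 89  [nav.w = sidebar.w]
3. sidebar.y = 218  [sidebar.top = nav.bottom + 12]
4. sidebar.h = 56  [form.top = sidebar.bottom + 3]

sidebar = (x=70, y=218, w=89, h=56)
violated soft preferences: 20, 21, 22, 23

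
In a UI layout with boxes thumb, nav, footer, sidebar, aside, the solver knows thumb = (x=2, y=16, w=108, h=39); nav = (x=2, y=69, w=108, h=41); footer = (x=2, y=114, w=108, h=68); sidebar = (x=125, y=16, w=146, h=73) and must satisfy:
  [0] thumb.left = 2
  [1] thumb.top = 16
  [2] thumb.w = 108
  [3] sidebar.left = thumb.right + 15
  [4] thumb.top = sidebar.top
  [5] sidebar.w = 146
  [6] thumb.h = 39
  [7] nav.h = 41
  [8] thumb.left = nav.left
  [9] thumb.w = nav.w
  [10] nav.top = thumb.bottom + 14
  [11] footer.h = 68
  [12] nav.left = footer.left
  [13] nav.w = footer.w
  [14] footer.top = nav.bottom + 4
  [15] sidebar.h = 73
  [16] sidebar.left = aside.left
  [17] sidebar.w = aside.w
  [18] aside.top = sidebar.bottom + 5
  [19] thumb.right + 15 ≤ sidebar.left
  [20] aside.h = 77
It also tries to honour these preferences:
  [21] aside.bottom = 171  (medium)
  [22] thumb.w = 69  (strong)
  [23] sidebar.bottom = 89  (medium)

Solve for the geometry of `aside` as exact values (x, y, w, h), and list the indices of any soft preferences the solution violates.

aside = (x=125, y=94, w=146, h=77)
violated soft preferences: 22

1. aside.x = 125  [sidebar.left = aside.left]
2. aside.w = 146  [sidebar.w = aside.w]
3. aside.y = 94  [aside.top = sidebar.bottom + 5]
4. aside.h = 77  [aside.h = 77]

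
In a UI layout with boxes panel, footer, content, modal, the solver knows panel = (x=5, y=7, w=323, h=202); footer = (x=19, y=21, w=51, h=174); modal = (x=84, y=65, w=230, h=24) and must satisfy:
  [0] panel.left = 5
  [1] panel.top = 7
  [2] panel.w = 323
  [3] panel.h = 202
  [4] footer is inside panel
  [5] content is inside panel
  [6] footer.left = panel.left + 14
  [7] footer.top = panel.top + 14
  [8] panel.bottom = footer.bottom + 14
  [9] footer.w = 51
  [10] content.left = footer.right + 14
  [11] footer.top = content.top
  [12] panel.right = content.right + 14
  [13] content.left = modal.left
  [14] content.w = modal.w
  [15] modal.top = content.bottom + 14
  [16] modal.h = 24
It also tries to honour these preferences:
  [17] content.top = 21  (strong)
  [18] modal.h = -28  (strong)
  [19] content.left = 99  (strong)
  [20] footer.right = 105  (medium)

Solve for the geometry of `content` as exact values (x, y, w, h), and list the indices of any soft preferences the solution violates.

1. content.x = 84  [content.left = footer.right + 14]
2. content.y = 21  [footer.top = content.top]
3. content.w = 230  [panel.right = content.right + 14]
4. content.h = 30  [modal.top = content.bottom + 14]

content = (x=84, y=21, w=230, h=30)
violated soft preferences: 18, 19, 20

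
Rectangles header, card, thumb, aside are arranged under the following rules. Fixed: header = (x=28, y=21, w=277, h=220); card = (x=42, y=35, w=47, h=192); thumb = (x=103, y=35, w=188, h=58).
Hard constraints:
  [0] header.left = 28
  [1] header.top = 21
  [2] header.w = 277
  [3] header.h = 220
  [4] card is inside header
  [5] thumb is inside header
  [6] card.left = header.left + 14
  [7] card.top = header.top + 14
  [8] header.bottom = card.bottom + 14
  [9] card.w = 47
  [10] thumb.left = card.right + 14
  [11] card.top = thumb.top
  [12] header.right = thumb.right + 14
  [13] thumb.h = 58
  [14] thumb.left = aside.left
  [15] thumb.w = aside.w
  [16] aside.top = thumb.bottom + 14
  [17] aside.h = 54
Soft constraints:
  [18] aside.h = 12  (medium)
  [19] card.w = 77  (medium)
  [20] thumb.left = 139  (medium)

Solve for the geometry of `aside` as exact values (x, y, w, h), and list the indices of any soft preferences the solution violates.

1. aside.x = 103  [thumb.left = aside.left]
2. aside.w = 188  [thumb.w = aside.w]
3. aside.y = 107  [aside.top = thumb.bottom + 14]
4. aside.h = 54  [aside.h = 54]

aside = (x=103, y=107, w=188, h=54)
violated soft preferences: 18, 19, 20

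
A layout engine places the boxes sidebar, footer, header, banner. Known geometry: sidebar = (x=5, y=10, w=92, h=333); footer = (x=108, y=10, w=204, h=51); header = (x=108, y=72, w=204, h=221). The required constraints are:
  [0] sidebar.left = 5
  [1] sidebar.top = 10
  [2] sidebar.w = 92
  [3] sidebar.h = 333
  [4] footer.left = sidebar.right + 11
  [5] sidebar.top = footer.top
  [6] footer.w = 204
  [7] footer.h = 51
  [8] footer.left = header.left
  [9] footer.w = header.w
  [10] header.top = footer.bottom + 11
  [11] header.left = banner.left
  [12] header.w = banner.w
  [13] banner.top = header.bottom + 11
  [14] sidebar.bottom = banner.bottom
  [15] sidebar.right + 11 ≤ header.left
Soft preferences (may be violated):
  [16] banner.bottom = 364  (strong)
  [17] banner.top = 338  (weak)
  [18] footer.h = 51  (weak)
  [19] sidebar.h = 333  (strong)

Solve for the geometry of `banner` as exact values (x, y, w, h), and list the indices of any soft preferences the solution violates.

1. banner.x = 108  [header.left = banner.left]
2. banner.w = 204  [header.w = banner.w]
3. banner.y = 304  [banner.top = header.bottom + 11]
4. banner.h = 39  [sidebar.bottom = banner.bottom]

banner = (x=108, y=304, w=204, h=39)
violated soft preferences: 16, 17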